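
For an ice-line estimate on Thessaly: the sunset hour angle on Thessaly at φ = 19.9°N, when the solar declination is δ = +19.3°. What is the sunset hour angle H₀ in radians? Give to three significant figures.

H₀ = 1.70 rad

cos H₀ = −tan φ · tan δ = −tan(+19.9°) × tan(+19.300°) = -0.1268, so H₀ = 1.6979 rad = 97.28°.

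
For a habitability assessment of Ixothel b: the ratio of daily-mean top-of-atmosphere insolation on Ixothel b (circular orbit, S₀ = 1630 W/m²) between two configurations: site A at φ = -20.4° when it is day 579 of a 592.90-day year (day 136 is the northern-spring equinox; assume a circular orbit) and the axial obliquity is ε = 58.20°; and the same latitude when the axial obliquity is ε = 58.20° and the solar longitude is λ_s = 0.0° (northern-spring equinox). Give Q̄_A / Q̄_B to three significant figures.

Q̄_A / Q̄_B ≈ 1.12

— Configuration A (φ=-20.4°):
Solar longitude: λ_s = 360° × (579 − 136)/592.90 = 268.983°.
sin δ = sin 58.20° × sin 268.983° = -0.84976, so δ = -58.185°.
cos H₀ = −tan(-20.4°) tan(-58.185°) = -0.5995, H₀ = 2.2136 rad.
Bracket: H₀ sin φ sin δ + cos φ cos δ sin H₀ = 2.2136×-0.34857×-0.84976 + 0.93728×0.52717×0.80040 = 0.655670 + 0.395482 = 1.051152.
Q̄ = (S₀/π) × [bracket] = (1630/π) × 1.051152 = 545.39 W/m².
— Configuration B (φ=-20.4°):
Solar declination: sin δ = sin ε · sin λ_s = sin 58.20° × sin 0.0° = 0.00000, so δ = +0.000°.
cos H₀ = −tan(-20.4°) tan(+0.000°) = 0.0000, H₀ = 1.5708 rad.
Bracket: H₀ sin φ sin δ + cos φ cos δ sin H₀ = 1.5708×-0.34857×0.00000 + 0.93728×1.00000×1.00000 = -0.000000 + 0.937280 = 0.937280.
Q̄ = (S₀/π) × [bracket] = (1630/π) × 0.937280 = 486.30 W/m².
Ratio Q̄_A / Q̄_B = 545.39 / 486.30 = 1.122.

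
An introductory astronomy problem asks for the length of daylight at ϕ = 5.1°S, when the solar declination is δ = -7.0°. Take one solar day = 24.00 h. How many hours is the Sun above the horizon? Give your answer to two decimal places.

12.08 h

cos h₀ = −tan ϕ · tan δ = −tan(-5.1°) × tan(-7.000°) = -0.0110, so h₀ = 1.5818 rad = 90.63°.
Daylight = 2h₀/(2π) × 24.00 h = (1.5818/π) × 24.00 = 12.08 h.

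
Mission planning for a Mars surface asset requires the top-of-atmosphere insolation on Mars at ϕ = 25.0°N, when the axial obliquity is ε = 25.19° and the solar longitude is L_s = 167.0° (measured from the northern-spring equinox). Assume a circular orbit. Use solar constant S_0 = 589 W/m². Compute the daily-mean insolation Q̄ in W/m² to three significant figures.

Q̄ ≈ 181 W/m²

Solar declination: sin δ = sin ε · sin L_s = sin 25.19° × sin 167.0° = 0.09574, so δ = +5.494°.
cos h₀ = −tan(+25.0°) tan(+5.494°) = -0.0449, h₀ = 1.6157 rad.
Bracket: h₀ sin ϕ sin δ + cos ϕ cos δ sin h₀ = 1.6157×0.42262×0.09574 + 0.90631×0.99541×0.99899 = 0.065374 + 0.901239 = 0.966613.
Q̄ = (S_0/π) × [bracket] = (589/π) × 0.966613 = 181.2 W/m².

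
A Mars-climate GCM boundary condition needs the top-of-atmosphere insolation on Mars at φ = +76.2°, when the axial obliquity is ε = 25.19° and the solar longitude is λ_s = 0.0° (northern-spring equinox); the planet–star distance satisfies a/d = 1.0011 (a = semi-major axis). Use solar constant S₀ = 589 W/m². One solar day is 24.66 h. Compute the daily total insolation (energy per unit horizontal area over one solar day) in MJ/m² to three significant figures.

Solar declination: sin δ = sin ε · sin λ_s = sin 25.19° × sin 0.0° = 0.00000, so δ = +0.000°.
cos H₀ = −tan(+76.2°) tan(+0.000°) = -0.0000, H₀ = 1.5708 rad.
Bracket: H₀ sin φ sin δ + cos φ cos δ sin H₀ = 1.5708×0.97113×0.00000 + 0.23853×1.00000×1.00000 = 0.000000 + 0.238530 = 0.238530.
Inverse-square distance factor (a/d)² = 1.0011² = 1.002201.
Q̄ = (S₀/π) × 1.002201 × [bracket] = (589/π) × 1.002201 × 0.238530 = 44.819 W/m².
Daily total = Q̄ × 24.66 h × 3600 s/h = 44.819 × 24.66 × 3600 / 10⁶ = 3.979 MJ/m².

3.98 MJ/m²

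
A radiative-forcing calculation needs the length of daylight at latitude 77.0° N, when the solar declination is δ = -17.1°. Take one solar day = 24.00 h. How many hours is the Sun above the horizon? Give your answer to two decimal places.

cos H₀ = −tan φ · tan δ = 1.3325 ≥ 1, so the Sun never rises (polar night) and H₀ = 0.
Daylight = 2H₀/(2π) × 24.00 h = (0.0000/π) × 24.00 = 0.00 h.

0.00 h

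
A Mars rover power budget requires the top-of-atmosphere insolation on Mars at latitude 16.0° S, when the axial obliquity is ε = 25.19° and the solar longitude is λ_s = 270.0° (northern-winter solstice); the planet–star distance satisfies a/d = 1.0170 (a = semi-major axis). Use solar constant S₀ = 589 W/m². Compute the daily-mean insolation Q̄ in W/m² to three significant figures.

Solar declination: sin δ = sin ε · sin λ_s = sin 25.19° × sin 270.0° = -0.42562, so δ = -25.190°.
cos H₀ = −tan(-16.0°) tan(-25.190°) = -0.1349, H₀ = 1.7061 rad.
Bracket: H₀ sin φ sin δ + cos φ cos δ sin H₀ = 1.7061×-0.27564×-0.42562 + 0.96126×0.90490×0.99086 = 0.200156 + 0.861894 = 1.062050.
Inverse-square distance factor (a/d)² = 1.0170² = 1.034289.
Q̄ = (S₀/π) × 1.034289 × [bracket] = (589/π) × 1.034289 × 1.062050 = 205.9 W/m².

Q̄ ≈ 206 W/m²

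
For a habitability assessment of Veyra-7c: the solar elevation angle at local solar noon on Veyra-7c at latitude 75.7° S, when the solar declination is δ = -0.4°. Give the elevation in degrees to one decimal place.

14.7°

At local noon the hour angle is zero, so the zenith angle equals |ϕ − δ| = |-75.7° − (-0.400°)| = 75.300°.
Elevation = 90° − 75.300° = 14.7°.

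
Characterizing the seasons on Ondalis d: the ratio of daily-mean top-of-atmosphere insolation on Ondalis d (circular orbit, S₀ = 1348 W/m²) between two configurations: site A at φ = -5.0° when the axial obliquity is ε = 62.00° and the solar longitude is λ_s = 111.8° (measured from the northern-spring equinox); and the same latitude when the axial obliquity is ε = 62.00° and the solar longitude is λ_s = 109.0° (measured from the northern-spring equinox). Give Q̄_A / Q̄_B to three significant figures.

— Configuration A (φ=-5.0°):
Solar declination: sin δ = sin ε · sin λ_s = sin 62.00° × sin 111.8° = 0.81980, so δ = +55.065°.
cos H₀ = −tan(-5.0°) tan(+55.065°) = 0.1252, H₀ = 1.4452 rad.
Bracket: H₀ sin φ sin δ + cos φ cos δ sin H₀ = 1.4452×-0.08716×0.81980 + 0.99619×0.57264×0.99213 = -0.103265 + 0.565969 = 0.462704.
Q̄ = (S₀/π) × [bracket] = (1348/π) × 0.462704 = 198.54 W/m².
— Configuration B (φ=-5.0°):
Solar declination: sin δ = sin ε · sin λ_s = sin 62.00° × sin 109.0° = 0.83484, so δ = +56.600°.
cos H₀ = −tan(-5.0°) tan(+56.600°) = 0.1327, H₀ = 1.4377 rad.
Bracket: H₀ sin φ sin δ + cos φ cos δ sin H₀ = 1.4377×-0.08716×0.83484 + 0.99619×0.55049×0.99116 = -0.104614 + 0.543545 = 0.438931.
Q̄ = (S₀/π) × [bracket] = (1348/π) × 0.438931 = 188.34 W/m².
Ratio Q̄_A / Q̄_B = 198.54 / 188.34 = 1.054.

Q̄_A / Q̄_B ≈ 1.05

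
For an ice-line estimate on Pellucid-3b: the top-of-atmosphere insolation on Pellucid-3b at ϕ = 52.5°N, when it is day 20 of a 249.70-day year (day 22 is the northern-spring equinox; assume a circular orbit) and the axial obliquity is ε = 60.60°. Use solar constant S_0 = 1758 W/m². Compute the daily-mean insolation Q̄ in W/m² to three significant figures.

Solar longitude: L_s = 360° × (20 − 22)/249.70 = -2.883°, i.e. -2.883° + 360° = 357.117°.
sin δ = sin 60.60° × sin 357.117° = -0.04383, so δ = -2.512°.
cos h₀ = −tan(+52.5°) tan(-2.512°) = 0.0572, h₀ = 1.5136 rad.
Bracket: h₀ sin ϕ sin δ + cos ϕ cos δ sin h₀ = 1.5136×0.79335×-0.04383 + 0.60876×0.99904×0.99836 = -0.052632 + 0.607178 = 0.554546.
Q̄ = (S_0/π) × [bracket] = (1758/π) × 0.554546 = 310.3 W/m².

Q̄ ≈ 310 W/m²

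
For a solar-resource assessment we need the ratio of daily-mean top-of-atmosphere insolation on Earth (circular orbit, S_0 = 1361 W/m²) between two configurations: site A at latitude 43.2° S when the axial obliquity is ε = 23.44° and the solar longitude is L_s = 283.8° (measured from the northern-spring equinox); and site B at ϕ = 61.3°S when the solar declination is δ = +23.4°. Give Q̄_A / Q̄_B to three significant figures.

— Configuration A (ϕ=-43.2°):
Solar declination: sin δ = sin ε · sin L_s = sin 23.44° × sin 283.8° = -0.38631, so δ = -22.725°.
cos h₀ = −tan(-43.2°) tan(-22.725°) = -0.3933, h₀ = 1.9750 rad.
Bracket: h₀ sin ϕ sin δ + cos ϕ cos δ sin h₀ = 1.9750×-0.68455×-0.38631 + 0.72897×0.92237×0.91941 = 0.522286 + 0.618193 = 1.140479.
Q̄ = (S_0/π) × [bracket] = (1361/π) × 1.140479 = 494.08 W/m².
— Configuration B (ϕ=-61.3°):
cos h₀ = −tan(-61.3°) tan(+23.400°) = 0.7904, h₀ = 0.6593 rad.
Bracket: h₀ sin ϕ sin δ + cos ϕ cos δ sin h₀ = 0.6593×-0.87715×0.39715 + 0.48022×0.91775×0.61257 = -0.229674 + 0.269973 = 0.040299.
Q̄ = (S_0/π) × [bracket] = (1361/π) × 0.040299 = 17.458 W/m².
Ratio Q̄_A / Q̄_B = 494.08 / 17.458 = 28.30.

Q̄_A / Q̄_B ≈ 28.3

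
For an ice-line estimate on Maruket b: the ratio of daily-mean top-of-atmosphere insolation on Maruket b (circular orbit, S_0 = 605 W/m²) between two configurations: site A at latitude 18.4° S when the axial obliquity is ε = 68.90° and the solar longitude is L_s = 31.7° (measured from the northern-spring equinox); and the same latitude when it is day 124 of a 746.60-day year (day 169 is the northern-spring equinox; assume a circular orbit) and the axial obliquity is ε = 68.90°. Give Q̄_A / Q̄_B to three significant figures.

— Configuration A (ϕ=-18.4°):
Solar declination: sin δ = sin ε · sin L_s = sin 68.90° × sin 31.7° = 0.49024, so δ = +29.356°.
cos h₀ = −tan(-18.4°) tan(+29.356°) = 0.1871, h₀ = 1.3826 rad.
Bracket: h₀ sin ϕ sin δ + cos ϕ cos δ sin h₀ = 1.3826×-0.31565×0.49024 + 0.94888×0.87159×0.98234 = -0.213949 + 0.812429 = 0.598480.
Q̄ = (S_0/π) × [bracket] = (605/π) × 0.598480 = 115.25 W/m².
— Configuration B (ϕ=-18.4°):
Solar longitude: L_s = 360° × (124 − 169)/746.60 = -21.698°, i.e. -21.698° + 360° = 338.302°.
sin δ = sin 68.90° × sin 338.302° = -0.34493, so δ = -20.178°.
cos h₀ = −tan(-18.4°) tan(-20.178°) = -0.1222, h₀ = 1.6933 rad.
Bracket: h₀ sin ϕ sin δ + cos ϕ cos δ sin h₀ = 1.6933×-0.31565×-0.34493 + 0.94888×0.93863×0.99250 = 0.184362 + 0.883967 = 1.068329.
Q̄ = (S_0/π) × [bracket] = (605/π) × 1.068329 = 205.74 W/m².
Ratio Q̄_A / Q̄_B = 115.25 / 205.74 = 0.5602.

Q̄_A / Q̄_B ≈ 0.560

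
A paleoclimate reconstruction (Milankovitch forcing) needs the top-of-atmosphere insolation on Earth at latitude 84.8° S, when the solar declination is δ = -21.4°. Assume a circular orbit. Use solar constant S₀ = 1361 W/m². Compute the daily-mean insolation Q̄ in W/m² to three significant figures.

Q̄ ≈ 495 W/m²

cos H₀ = −tan(-84.8°) tan(-21.400°) = -4.3062 ≤ −1 ⇒ polar day, H₀ = π.
Bracket: H₀ sin φ sin δ + cos φ cos δ sin H₀ = 3.1416×-0.99588×-0.36488 + 0.09063×0.93106×0.00000 = 1.141584 + 0.000000 = 1.141584.
Q̄ = (S₀/π) × [bracket] = (1361/π) × 1.141584 = 494.6 W/m².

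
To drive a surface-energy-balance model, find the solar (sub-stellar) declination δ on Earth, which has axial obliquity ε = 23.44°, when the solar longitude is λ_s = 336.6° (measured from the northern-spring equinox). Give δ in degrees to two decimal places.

δ = -9.09°

sin δ = sin ε · sin λ_s = sin 23.44° × sin 336.6° = -0.157981.
δ = arcsin(-0.157981) = -9.09°.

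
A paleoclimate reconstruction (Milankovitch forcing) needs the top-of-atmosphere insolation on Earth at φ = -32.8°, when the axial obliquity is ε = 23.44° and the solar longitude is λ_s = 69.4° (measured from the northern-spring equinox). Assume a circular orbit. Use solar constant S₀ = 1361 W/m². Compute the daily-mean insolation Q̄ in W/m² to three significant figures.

Solar declination: sin δ = sin ε · sin λ_s = sin 23.44° × sin 69.4° = 0.37235, so δ = +21.861°.
cos H₀ = −tan(-32.8°) tan(+21.861°) = 0.2586, H₀ = 1.3093 rad.
Bracket: H₀ sin φ sin δ + cos φ cos δ sin H₀ = 1.3093×-0.54171×0.37235 + 0.84057×0.92809×0.96600 = -0.264093 + 0.753600 = 0.489507.
Q̄ = (S₀/π) × [bracket] = (1361/π) × 0.489507 = 212.1 W/m².

Q̄ ≈ 212 W/m²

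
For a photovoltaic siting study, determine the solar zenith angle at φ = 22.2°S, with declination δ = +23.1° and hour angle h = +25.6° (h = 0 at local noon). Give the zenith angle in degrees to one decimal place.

θ_z = 51.7°

cos θ_z = sin φ sin δ + cos φ cos δ cos h = -0.148241 + 0.768033 = 0.619792.
θ_z = arccos(0.619792) = 51.7°.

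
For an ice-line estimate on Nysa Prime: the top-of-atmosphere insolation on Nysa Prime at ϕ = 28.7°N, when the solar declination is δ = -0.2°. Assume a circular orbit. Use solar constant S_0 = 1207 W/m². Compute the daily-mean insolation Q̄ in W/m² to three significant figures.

Q̄ ≈ 336 W/m²

cos h₀ = −tan(+28.7°) tan(-0.200°) = 0.0019, h₀ = 1.5689 rad.
Bracket: h₀ sin ϕ sin δ + cos ϕ cos δ sin h₀ = 1.5689×0.48022×-0.00349 + 0.87715×0.99999×1.00000 = -0.002629 + 0.877141 = 0.874512.
Q̄ = (S_0/π) × [bracket] = (1207/π) × 0.874512 = 336.0 W/m².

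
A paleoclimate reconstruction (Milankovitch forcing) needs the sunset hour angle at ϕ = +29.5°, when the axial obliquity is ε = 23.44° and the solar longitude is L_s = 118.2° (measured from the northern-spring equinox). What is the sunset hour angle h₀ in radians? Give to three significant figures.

h₀ = 1.78 rad

Solar declination: sin δ = sin ε · sin L_s = sin 23.44° × sin 118.2° = 0.35057, so δ = +20.522°.
cos h₀ = −tan ϕ · tan δ = −tan(+29.5°) × tan(+20.522°) = -0.2118, so h₀ = 1.7842 rad = 102.23°.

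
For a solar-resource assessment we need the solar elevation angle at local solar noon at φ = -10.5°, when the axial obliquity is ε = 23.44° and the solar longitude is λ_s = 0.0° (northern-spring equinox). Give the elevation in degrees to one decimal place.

Solar declination: sin δ = sin ε · sin λ_s = sin 23.44° × sin 0.0° = 0.00000, so δ = +0.000°.
At local noon the hour angle is zero, so the zenith angle equals |φ − δ| = |-10.5° − (+0.000°)| = 10.500°.
Elevation = 90° − 10.500° = 79.5°.

79.5°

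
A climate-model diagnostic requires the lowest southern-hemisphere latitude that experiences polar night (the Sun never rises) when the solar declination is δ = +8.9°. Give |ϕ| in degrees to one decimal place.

Polar night requires cos h₀ = −tan ϕ tan δ ≥ 1, i.e. tan ϕ tan δ ≤ −1.
The boundary is |tan ϕ| · |tan δ| = 1, so |ϕ| = 90° − |δ| = 90° − 8.9° = 81.1° in the southern hemisphere.

|ϕ| = 81.1°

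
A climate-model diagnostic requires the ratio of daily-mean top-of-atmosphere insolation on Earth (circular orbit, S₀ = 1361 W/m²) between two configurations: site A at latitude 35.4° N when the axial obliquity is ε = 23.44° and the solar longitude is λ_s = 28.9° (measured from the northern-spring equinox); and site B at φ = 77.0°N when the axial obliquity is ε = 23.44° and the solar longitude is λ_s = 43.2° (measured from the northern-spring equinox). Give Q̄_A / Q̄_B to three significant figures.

Q̄_A / Q̄_B ≈ 1.18

— Configuration A (φ=+35.4°):
Solar declination: sin δ = sin ε · sin λ_s = sin 23.44° × sin 28.9° = 0.19224, so δ = +11.084°.
cos H₀ = −tan(+35.4°) tan(+11.084°) = -0.1392, H₀ = 1.7105 rad.
Bracket: H₀ sin φ sin δ + cos φ cos δ sin H₀ = 1.7105×0.57928×0.19224 + 0.81513×0.98135×0.99026 = 0.190483 + 0.792137 = 0.982620.
Q̄ = (S₀/π) × [bracket] = (1361/π) × 0.982620 = 425.69 W/m².
— Configuration B (φ=+77.0°):
Solar declination: sin δ = sin ε · sin λ_s = sin 23.44° × sin 43.2° = 0.27230, so δ = +15.801°.
cos H₀ = −tan(+77.0°) tan(+15.801°) = -1.2258 ≤ −1 ⇒ polar day, H₀ = π.
Bracket: H₀ sin φ sin δ + cos φ cos δ sin H₀ = 3.1416×0.97437×0.27230 + 0.22495×0.96221×0.00000 = 0.833532 + 0.000000 = 0.833532.
Q̄ = (S₀/π) × [bracket] = (1361/π) × 0.833532 = 361.10 W/m².
Ratio Q̄_A / Q̄_B = 425.69 / 361.10 = 1.179.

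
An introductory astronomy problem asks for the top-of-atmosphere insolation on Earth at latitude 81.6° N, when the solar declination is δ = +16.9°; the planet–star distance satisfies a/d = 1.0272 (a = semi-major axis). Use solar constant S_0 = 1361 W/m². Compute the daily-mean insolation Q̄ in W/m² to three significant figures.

cos h₀ = −tan(+81.6°) tan(+16.900°) = -2.0575 ≤ −1 ⇒ polar day, h₀ = π.
Bracket: h₀ sin ϕ sin δ + cos ϕ cos δ sin h₀ = 3.1416×0.98927×0.29070 + 0.14608×0.95681×0.00000 = 0.903464 + 0.000000 = 0.903464.
Inverse-square distance factor (a/d)² = 1.0272² = 1.055140.
Q̄ = (S_0/π) × 1.055140 × [bracket] = (1361/π) × 1.055140 × 0.903464 = 413.0 W/m².

Q̄ ≈ 413 W/m²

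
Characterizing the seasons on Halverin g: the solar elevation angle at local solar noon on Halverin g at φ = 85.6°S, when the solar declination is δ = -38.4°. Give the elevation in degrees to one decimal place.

42.8°

At local noon the hour angle is zero, so the zenith angle equals |φ − δ| = |-85.6° − (-38.400°)| = 47.200°.
Elevation = 90° − 47.200° = 42.8°.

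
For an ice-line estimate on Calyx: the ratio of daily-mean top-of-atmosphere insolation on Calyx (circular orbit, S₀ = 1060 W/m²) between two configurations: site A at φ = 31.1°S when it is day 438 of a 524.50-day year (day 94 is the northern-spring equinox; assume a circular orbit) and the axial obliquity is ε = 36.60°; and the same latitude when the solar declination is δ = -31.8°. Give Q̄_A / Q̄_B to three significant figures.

Q̄_A / Q̄_B ≈ 0.986

— Configuration A (φ=-31.1°):
Solar longitude: λ_s = 360° × (438 − 94)/524.50 = 236.111°.
sin δ = sin 36.60° × sin 236.111° = -0.49494, so δ = -29.665°.
cos H₀ = −tan(-31.1°) tan(-29.665°) = -0.3436, H₀ = 1.9215 rad.
Bracket: H₀ sin φ sin δ + cos φ cos δ sin H₀ = 1.9215×-0.51653×-0.49494 + 0.85627×0.86893×0.93912 = 0.491234 + 0.698742 = 1.189976.
Q̄ = (S₀/π) × [bracket] = (1060/π) × 1.189976 = 401.51 W/m².
— Configuration B (φ=-31.1°):
cos H₀ = −tan(-31.1°) tan(-31.800°) = -0.3740, H₀ = 1.9541 rad.
Bracket: H₀ sin φ sin δ + cos φ cos δ sin H₀ = 1.9541×-0.51653×-0.52696 + 0.85627×0.84989×0.92742 = 0.531888 + 0.674916 = 1.206804.
Q̄ = (S₀/π) × [bracket] = (1060/π) × 1.206804 = 407.19 W/m².
Ratio Q̄_A / Q̄_B = 401.51 / 407.19 = 0.9861.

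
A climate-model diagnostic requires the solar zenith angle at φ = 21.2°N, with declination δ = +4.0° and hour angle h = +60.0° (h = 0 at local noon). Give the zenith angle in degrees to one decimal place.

cos θ_z = sin φ sin δ + cos φ cos δ cos h = 0.025226 + 0.465026 = 0.490252.
θ_z = arccos(0.490252) = 60.6°.

θ_z = 60.6°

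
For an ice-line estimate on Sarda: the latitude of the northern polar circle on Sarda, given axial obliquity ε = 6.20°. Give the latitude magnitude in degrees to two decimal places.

83.80°

The polar circle is the lowest latitude that experiences at least one full rotation of continuous daylight at the northern-summer solstice; it lies at |φ| = 90° − ε = 90° − 6.20° = 83.80°.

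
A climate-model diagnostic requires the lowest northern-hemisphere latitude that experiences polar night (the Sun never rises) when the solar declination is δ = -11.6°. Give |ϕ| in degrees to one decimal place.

|ϕ| = 78.4°

Polar night requires cos h₀ = −tan ϕ tan δ ≥ 1, i.e. tan ϕ tan δ ≤ −1.
The boundary is |tan ϕ| · |tan δ| = 1, so |ϕ| = 90° − |δ| = 90° − 11.6° = 78.4° in the northern hemisphere.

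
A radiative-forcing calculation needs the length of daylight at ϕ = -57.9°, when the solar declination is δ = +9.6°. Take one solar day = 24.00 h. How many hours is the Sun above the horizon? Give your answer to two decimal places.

9.91 h

cos h₀ = −tan ϕ · tan δ = −tan(-57.9°) × tan(+9.600°) = 0.2696, so h₀ = 1.2978 rad = 74.36°.
Daylight = 2h₀/(2π) × 24.00 h = (1.2978/π) × 24.00 = 9.91 h.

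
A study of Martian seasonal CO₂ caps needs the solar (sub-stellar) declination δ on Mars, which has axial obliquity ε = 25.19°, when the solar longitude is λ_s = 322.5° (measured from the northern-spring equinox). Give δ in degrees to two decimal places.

δ = -15.02°

sin δ = sin ε · sin λ_s = sin 25.19° × sin 322.5° = -0.259102.
δ = arcsin(-0.259102) = -15.02°.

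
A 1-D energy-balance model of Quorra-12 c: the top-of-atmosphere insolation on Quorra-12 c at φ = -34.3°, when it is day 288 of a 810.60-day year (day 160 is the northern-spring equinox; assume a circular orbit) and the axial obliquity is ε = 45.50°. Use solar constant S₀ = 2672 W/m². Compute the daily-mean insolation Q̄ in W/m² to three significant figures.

Q̄ ≈ 188 W/m²

Solar longitude: λ_s = 360° × (288 − 160)/810.60 = 56.847°.
sin δ = sin 45.50° × sin 56.847° = 0.59714, so δ = +36.665°.
cos H₀ = −tan(-34.3°) tan(+36.665°) = 0.5078, H₀ = 1.0381 rad.
Bracket: H₀ sin φ sin δ + cos φ cos δ sin H₀ = 1.0381×-0.56353×0.59714 + 0.82610×0.80214×0.86146 = -0.349327 + 0.570845 = 0.221518.
Q̄ = (S₀/π) × [bracket] = (2672/π) × 0.221518 = 188.4 W/m².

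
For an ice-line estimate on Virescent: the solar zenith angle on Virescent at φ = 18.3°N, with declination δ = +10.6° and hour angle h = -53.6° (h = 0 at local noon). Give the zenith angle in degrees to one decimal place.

cos θ_z = sin φ sin δ + cos φ cos δ cos h = 0.057759 + 0.553793 = 0.611552.
θ_z = arccos(0.611552) = 52.3°.

θ_z = 52.3°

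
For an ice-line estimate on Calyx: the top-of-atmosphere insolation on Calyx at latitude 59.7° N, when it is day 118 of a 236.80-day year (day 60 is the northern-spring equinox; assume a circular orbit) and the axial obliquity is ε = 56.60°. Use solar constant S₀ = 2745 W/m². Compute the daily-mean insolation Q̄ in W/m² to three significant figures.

Q̄ ≈ 1.98e+03 W/m²

Solar longitude: λ_s = 360° × (118 − 60)/236.80 = 88.176°.
sin δ = sin 56.60° × sin 88.176° = 0.83442, so δ = +56.556°.
cos H₀ = −tan(+59.7°) tan(+56.556°) = -2.5910 ≤ −1 ⇒ polar day, H₀ = π.
Bracket: H₀ sin φ sin δ + cos φ cos δ sin H₀ = 3.1416×0.86340×0.83442 + 0.50453×0.55112×0.00000 = 2.263329 + 0.000000 = 2.263329.
Q̄ = (S₀/π) × [bracket] = (2745/π) × 2.263329 = 1978 W/m².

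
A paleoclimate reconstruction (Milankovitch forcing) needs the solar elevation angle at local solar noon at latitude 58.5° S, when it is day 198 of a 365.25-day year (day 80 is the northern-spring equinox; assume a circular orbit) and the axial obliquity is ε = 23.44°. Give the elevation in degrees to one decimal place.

10.6°

Solar longitude: λ_s = 360° × (198 − 80)/365.25 = 116.304°.
sin δ = sin 23.44° × sin 116.304° = 0.35660, so δ = +20.892°.
At local noon the hour angle is zero, so the zenith angle equals |φ − δ| = |-58.5° − (+20.892°)| = 79.392°.
Elevation = 90° − 79.392° = 10.6°.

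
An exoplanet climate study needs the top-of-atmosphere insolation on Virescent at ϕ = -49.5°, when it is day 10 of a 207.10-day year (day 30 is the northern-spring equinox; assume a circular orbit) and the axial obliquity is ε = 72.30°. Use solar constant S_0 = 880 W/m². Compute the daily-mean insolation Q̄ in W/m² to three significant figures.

Solar longitude: L_s = 360° × (10 − 30)/207.10 = -34.766°, i.e. -34.766° + 360° = 325.234°.
sin δ = sin 72.30° × sin 325.234° = -0.54323, so δ = -32.904°.
cos h₀ = −tan(-49.5°) tan(-32.904°) = -0.7576, h₀ = 2.4304 rad.
Bracket: h₀ sin ϕ sin δ + cos ϕ cos δ sin h₀ = 2.4304×-0.76041×-0.54323 + 0.64945×0.83958×0.65276 = 1.003944 + 0.355927 = 1.359871.
Q̄ = (S_0/π) × [bracket] = (880/π) × 1.359871 = 380.9 W/m².

Q̄ ≈ 381 W/m²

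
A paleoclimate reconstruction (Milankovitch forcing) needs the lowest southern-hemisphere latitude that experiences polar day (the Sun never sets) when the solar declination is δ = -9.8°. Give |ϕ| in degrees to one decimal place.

Polar day requires cos h₀ = −tan ϕ tan δ ≤ −1, i.e. tan ϕ tan δ ≥ 1.
The boundary is |tan ϕ| · |tan δ| = 1, so |ϕ| = 90° − |δ| = 90° − 9.8° = 80.2° in the southern hemisphere.

|ϕ| = 80.2°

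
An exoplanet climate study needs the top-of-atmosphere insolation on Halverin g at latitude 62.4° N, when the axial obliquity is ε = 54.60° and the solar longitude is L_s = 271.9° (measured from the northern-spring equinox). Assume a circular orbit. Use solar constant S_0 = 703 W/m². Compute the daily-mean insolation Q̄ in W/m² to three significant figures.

Q̄ ≈ 0.00 W/m²

Solar declination: sin δ = sin ε · sin L_s = sin 54.60° × sin 271.9° = -0.81468, so δ = -54.556°.
cos h₀ = −tan(+62.4°) tan(-54.556°) = 2.6872 ≥ 1 ⇒ polar night, h₀ = 0 and Q̄ = 0.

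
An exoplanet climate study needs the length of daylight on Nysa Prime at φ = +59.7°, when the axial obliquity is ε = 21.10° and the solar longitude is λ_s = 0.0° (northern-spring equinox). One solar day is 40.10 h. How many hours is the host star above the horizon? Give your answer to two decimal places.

Solar declination: sin δ = sin ε · sin λ_s = sin 21.10° × sin 0.0° = 0.00000, so δ = +0.000°.
cos H₀ = −tan φ · tan δ = −tan(+59.7°) × tan(+0.000°) = -0.0000, so H₀ = 1.5708 rad = 90.00°.
Daylight = 2H₀/(2π) × 40.10 h = (1.5708/π) × 40.10 = 20.05 h.

20.05 h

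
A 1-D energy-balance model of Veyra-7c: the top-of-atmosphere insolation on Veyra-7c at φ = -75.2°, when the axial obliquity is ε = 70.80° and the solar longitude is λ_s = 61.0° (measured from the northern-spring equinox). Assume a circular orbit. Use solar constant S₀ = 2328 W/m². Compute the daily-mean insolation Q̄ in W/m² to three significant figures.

Solar declination: sin δ = sin ε · sin λ_s = sin 70.80° × sin 61.0° = 0.82597, so δ = +55.687°.
cos H₀ = −tan(-75.2°) tan(+55.687°) = 5.5457 ≥ 1 ⇒ polar night, H₀ = 0 and Q̄ = 0.

Q̄ ≈ 0.00 W/m²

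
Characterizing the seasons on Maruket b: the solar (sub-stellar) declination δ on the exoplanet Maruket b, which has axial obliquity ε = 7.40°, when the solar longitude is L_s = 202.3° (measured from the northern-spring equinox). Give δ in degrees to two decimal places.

δ = -2.80°

sin δ = sin ε · sin L_s = sin 7.40° × sin 202.3° = -0.048872.
δ = arcsin(-0.048872) = -2.80°.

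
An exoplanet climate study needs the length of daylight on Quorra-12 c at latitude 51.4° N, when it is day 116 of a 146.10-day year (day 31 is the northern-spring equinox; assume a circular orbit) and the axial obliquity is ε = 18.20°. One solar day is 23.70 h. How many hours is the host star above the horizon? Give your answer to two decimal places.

10.37 h

Solar longitude: λ_s = 360° × (116 − 31)/146.10 = 209.446°.
sin δ = sin 18.20° × sin 209.446° = -0.15354, so δ = -8.832°.
cos H₀ = −tan φ · tan δ = −tan(+51.4°) × tan(-8.832°) = 0.1946, so H₀ = 1.3749 rad = 78.78°.
Daylight = 2H₀/(2π) × 23.70 h = (1.3749/π) × 23.70 = 10.37 h.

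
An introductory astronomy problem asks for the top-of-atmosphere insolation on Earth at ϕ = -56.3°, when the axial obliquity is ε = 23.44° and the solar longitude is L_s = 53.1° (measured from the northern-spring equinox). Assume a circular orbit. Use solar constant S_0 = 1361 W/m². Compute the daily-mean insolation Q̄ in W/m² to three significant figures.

Q̄ ≈ 77.3 W/m²

Solar declination: sin δ = sin ε · sin L_s = sin 23.44° × sin 53.1° = 0.31811, so δ = +18.548°.
cos h₀ = −tan(-56.3°) tan(+18.548°) = 0.5031, h₀ = 1.0436 rad.
Bracket: h₀ sin ϕ sin δ + cos ϕ cos δ sin h₀ = 1.0436×-0.83195×0.31811 + 0.55484×0.94806×0.86422 = -0.276190 + 0.454598 = 0.178408.
Q̄ = (S_0/π) × [bracket] = (1361/π) × 0.178408 = 77.29 W/m².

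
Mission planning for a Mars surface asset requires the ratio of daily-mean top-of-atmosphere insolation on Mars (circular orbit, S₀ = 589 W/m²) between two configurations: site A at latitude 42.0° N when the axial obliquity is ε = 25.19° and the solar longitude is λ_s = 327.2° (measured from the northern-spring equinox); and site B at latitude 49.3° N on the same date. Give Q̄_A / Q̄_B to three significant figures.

— Configuration A (φ=+42.0°):
Solar declination: sin δ = sin ε · sin λ_s = sin 25.19° × sin 327.2° = -0.23056, so δ = -13.330°.
cos H₀ = −tan(+42.0°) tan(-13.330°) = 0.2133, H₀ = 1.3558 rad.
Bracket: H₀ sin φ sin δ + cos φ cos δ sin H₀ = 1.3558×0.66913×-0.23056 + 0.74314×0.97306×0.97698 = -0.209166 + 0.706474 = 0.497308.
Q̄ = (S₀/π) × [bracket] = (589/π) × 0.497308 = 93.238 W/m².
— Configuration B (φ=+49.3°):
cos H₀ = −tan(+49.3°) tan(-13.330°) = 0.2755, H₀ = 1.2917 rad.
Bracket: H₀ sin φ sin δ + cos φ cos δ sin H₀ = 1.2917×0.75813×-0.23056 + 0.65210×0.97306×0.96131 = -0.225782 + 0.609982 = 0.384200.
Q̄ = (S₀/π) × [bracket] = (589/π) × 0.384200 = 72.032 W/m².
Ratio Q̄_A / Q̄_B = 93.238 / 72.032 = 1.294.

Q̄_A / Q̄_B ≈ 1.29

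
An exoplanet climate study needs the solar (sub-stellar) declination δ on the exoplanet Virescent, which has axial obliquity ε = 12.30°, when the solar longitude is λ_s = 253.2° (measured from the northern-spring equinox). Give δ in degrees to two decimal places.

sin δ = sin ε · sin λ_s = sin 12.30° × sin 253.2° = -0.203938.
δ = arcsin(-0.203938) = -11.77°.

δ = -11.77°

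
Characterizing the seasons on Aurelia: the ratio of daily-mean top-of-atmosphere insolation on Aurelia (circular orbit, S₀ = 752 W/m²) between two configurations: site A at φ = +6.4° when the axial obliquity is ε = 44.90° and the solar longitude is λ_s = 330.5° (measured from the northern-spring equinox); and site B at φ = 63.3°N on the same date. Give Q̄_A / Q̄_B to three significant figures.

Q̄_A / Q̄_B ≈ 16.1

— Configuration A (φ=+6.4°):
Solar declination: sin δ = sin ε · sin λ_s = sin 44.90° × sin 330.5° = -0.34759, so δ = -20.340°.
cos H₀ = −tan(+6.4°) tan(-20.340°) = 0.0416, H₀ = 1.5292 rad.
Bracket: H₀ sin φ sin δ + cos φ cos δ sin H₀ = 1.5292×0.11147×-0.34759 + 0.99377×0.93765×0.99914 = -0.059250 + 0.931007 = 0.871757.
Q̄ = (S₀/π) × [bracket] = (752/π) × 0.871757 = 208.67 W/m².
— Configuration B (φ=+63.3°):
cos H₀ = −tan(+63.3°) tan(-20.340°) = 0.7371, H₀ = 0.7421 rad.
Bracket: H₀ sin φ sin δ + cos φ cos δ sin H₀ = 0.7421×0.89337×-0.34759 + 0.44932×0.93765×0.67583 = -0.230442 + 0.284730 = 0.054288.
Q̄ = (S₀/π) × [bracket] = (752/π) × 0.054288 = 12.995 W/m².
Ratio Q̄_A / Q̄_B = 208.67 / 12.995 = 16.06.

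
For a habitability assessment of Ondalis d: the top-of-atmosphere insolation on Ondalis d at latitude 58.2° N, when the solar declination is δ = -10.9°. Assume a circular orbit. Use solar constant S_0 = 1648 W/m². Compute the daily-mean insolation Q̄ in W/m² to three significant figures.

cos h₀ = −tan(+58.2°) tan(-10.900°) = 0.3106, h₀ = 1.2550 rad.
Bracket: h₀ sin ϕ sin δ + cos ϕ cos δ sin h₀ = 1.2550×0.84989×-0.18910 + 0.52696×0.98196×0.95055 = -0.201696 + 0.491866 = 0.290170.
Q̄ = (S_0/π) × [bracket] = (1648/π) × 0.290170 = 152.2 W/m².

Q̄ ≈ 152 W/m²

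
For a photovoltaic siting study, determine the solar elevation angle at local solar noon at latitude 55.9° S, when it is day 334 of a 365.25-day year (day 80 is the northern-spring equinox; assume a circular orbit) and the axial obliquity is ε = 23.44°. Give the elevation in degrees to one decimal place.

56.1°

Solar longitude: λ_s = 360° × (334 − 80)/365.25 = 250.349°.
sin δ = sin 23.44° × sin 250.349° = -0.37462, so δ = -22.001°.
At local noon the hour angle is zero, so the zenith angle equals |φ − δ| = |-55.9° − (-22.001°)| = 33.899°.
Elevation = 90° − 33.899° = 56.1°.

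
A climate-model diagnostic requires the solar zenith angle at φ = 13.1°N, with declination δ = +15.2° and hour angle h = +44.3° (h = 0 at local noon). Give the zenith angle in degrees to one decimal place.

θ_z = 42.9°

cos θ_z = sin φ sin δ + cos φ cos δ cos h = 0.059426 + 0.672682 = 0.732108.
θ_z = arccos(0.732108) = 42.9°.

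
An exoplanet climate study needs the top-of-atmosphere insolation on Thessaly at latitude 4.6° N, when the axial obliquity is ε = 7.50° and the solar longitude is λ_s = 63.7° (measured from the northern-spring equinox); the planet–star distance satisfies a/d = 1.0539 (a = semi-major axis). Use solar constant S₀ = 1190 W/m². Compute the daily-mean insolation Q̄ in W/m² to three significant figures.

Solar declination: sin δ = sin ε · sin λ_s = sin 7.50° × sin 63.7° = 0.11701, so δ = +6.720°.
cos H₀ = −tan(+4.6°) tan(+6.720°) = -0.0095, H₀ = 1.5803 rad.
Bracket: H₀ sin φ sin δ + cos φ cos δ sin H₀ = 1.5803×0.08020×0.11701 + 0.99678×0.99313×0.99996 = 0.014830 + 0.989893 = 1.004723.
Inverse-square distance factor (a/d)² = 1.0539² = 1.110705.
Q̄ = (S₀/π) × 1.110705 × [bracket] = (1190/π) × 1.110705 × 1.004723 = 422.7 W/m².

Q̄ ≈ 423 W/m²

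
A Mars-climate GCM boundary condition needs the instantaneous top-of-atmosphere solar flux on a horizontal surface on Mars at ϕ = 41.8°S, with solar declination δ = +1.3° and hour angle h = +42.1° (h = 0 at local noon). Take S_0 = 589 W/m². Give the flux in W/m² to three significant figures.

cos θ_z = sin ϕ sin δ + cos ϕ cos δ cos h = -0.015122 + 0.552983 = 0.537861.
Flux = S_0 · cos θ_z = 589 × 0.537861 = 316.8 W/m².

317 W/m²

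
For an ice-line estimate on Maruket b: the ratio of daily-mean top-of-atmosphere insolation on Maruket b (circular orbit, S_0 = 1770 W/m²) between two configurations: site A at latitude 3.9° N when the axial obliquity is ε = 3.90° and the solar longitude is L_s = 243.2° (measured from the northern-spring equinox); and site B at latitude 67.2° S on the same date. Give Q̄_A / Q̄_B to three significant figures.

Q̄_A / Q̄_B ≈ 2.07

— Configuration A (ϕ=+3.9°):
Solar declination: sin δ = sin ε · sin L_s = sin 3.90° × sin 243.2° = -0.06071, so δ = -3.481°.
cos h₀ = −tan(+3.9°) tan(-3.481°) = 0.0041, h₀ = 1.5666 rad.
Bracket: h₀ sin ϕ sin δ + cos ϕ cos δ sin h₀ = 1.5666×0.06802×-0.06071 + 0.99768×0.99816×0.99999 = -0.006469 + 0.995834 = 0.989365.
Q̄ = (S_0/π) × [bracket] = (1770/π) × 0.989365 = 557.42 W/m².
— Configuration B (ϕ=-67.2°):
cos h₀ = −tan(-67.2°) tan(-3.481°) = -0.1447, h₀ = 1.7160 rad.
Bracket: h₀ sin ϕ sin δ + cos ϕ cos δ sin h₀ = 1.7160×-0.92186×-0.06071 + 0.38752×0.99816×0.98948 = 0.096038 + 0.382738 = 0.478776.
Q̄ = (S_0/π) × [bracket] = (1770/π) × 0.478776 = 269.75 W/m².
Ratio Q̄_A / Q̄_B = 557.42 / 269.75 = 2.066.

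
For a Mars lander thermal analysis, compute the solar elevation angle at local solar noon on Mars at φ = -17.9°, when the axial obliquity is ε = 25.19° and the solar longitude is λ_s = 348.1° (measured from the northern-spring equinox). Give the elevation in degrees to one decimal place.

Solar declination: sin δ = sin ε · sin λ_s = sin 25.19° × sin 348.1° = -0.08776, so δ = -5.035°.
At local noon the hour angle is zero, so the zenith angle equals |φ − δ| = |-17.9° − (-5.035°)| = 12.865°.
Elevation = 90° − 12.865° = 77.1°.

77.1°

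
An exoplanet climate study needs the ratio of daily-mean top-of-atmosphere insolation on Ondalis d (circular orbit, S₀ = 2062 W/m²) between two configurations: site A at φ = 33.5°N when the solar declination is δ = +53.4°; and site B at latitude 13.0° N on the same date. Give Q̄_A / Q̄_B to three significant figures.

Q̄_A / Q̄_B ≈ 1.58

— Configuration A (φ=+33.5°):
cos H₀ = −tan(+33.5°) tan(+53.400°) = -0.8912, H₀ = 2.6708 rad.
Bracket: H₀ sin φ sin δ + cos φ cos δ sin H₀ = 2.6708×0.55194×0.80282 + 0.83389×0.59622×0.45355 = 1.183454 + 0.225497 = 1.408951.
Q̄ = (S₀/π) × [bracket] = (2062/π) × 1.408951 = 924.77 W/m².
— Configuration B (φ=+13.0°):
cos H₀ = −tan(+13.0°) tan(+53.400°) = -0.3109, H₀ = 1.8869 rad.
Bracket: H₀ sin φ sin δ + cos φ cos δ sin H₀ = 1.8869×0.22495×0.80282 + 0.97437×0.59622×0.95045 = 0.340763 + 0.552153 = 0.892916.
Q̄ = (S₀/π) × [bracket] = (2062/π) × 0.892916 = 586.07 W/m².
Ratio Q̄_A / Q̄_B = 924.77 / 586.07 = 1.578.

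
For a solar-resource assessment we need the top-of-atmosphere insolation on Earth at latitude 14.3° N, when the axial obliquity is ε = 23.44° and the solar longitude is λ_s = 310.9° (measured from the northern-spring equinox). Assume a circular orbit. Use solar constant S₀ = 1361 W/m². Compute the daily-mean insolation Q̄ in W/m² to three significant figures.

Solar declination: sin δ = sin ε · sin λ_s = sin 23.44° × sin 310.9° = -0.30067, so δ = -17.498°.
cos H₀ = −tan(+14.3°) tan(-17.498°) = 0.0804, H₀ = 1.4904 rad.
Bracket: H₀ sin φ sin δ + cos φ cos δ sin H₀ = 1.4904×0.24700×-0.30067 + 0.96902×0.95373×0.99677 = -0.110685 + 0.921198 = 0.810513.
Q̄ = (S₀/π) × [bracket] = (1361/π) × 0.810513 = 351.1 W/m².

Q̄ ≈ 351 W/m²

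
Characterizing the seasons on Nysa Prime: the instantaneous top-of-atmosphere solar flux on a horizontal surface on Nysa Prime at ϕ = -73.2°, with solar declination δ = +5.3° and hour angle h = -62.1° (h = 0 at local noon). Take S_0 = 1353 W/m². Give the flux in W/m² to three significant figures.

cos θ_z = sin ϕ sin δ + cos ϕ cos δ cos h = -0.088428 + 0.134668 = 0.046240.
Flux = S_0 · cos θ_z = 1353 × 0.046240 = 62.56 W/m².

62.6 W/m²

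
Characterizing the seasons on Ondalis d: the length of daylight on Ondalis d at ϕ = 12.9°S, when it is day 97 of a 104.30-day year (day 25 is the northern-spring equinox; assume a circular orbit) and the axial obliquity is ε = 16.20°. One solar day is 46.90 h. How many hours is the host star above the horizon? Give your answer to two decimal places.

Solar longitude: L_s = 360° × (97 − 25)/104.30 = 248.514°.
sin δ = sin 16.20° × sin 248.514° = -0.25960, so δ = -15.047°.
cos h₀ = −tan ϕ · tan δ = −tan(-12.9°) × tan(-15.047°) = -0.0616, so h₀ = 1.6324 rad = 93.53°.
Daylight = 2h₀/(2π) × 46.90 h = (1.6324/π) × 46.90 = 24.37 h.

24.37 h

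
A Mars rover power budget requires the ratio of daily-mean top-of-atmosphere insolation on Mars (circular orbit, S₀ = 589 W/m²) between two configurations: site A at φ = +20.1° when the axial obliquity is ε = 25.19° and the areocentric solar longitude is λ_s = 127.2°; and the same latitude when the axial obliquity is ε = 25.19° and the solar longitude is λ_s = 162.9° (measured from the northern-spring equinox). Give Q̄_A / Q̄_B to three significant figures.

Q̄_A / Q̄_B ≈ 1.07

— Configuration A (φ=+20.1°):
sin δ = sin 25.19° × sin 127.2° = 0.33902, so δ = +19.817°.
cos H₀ = −tan(+20.1°) tan(+19.817°) = -0.1319, H₀ = 1.7031 rad.
Bracket: H₀ sin φ sin δ + cos φ cos δ sin H₀ = 1.7031×0.34366×0.33902 + 0.93909×0.94078×0.99127 = 0.198424 + 0.875764 = 1.074188.
Q̄ = (S₀/π) × [bracket] = (589/π) × 1.074188 = 201.39 W/m².
— Configuration B (φ=+20.1°):
Solar declination: sin δ = sin ε · sin λ_s = sin 25.19° × sin 162.9° = 0.12515, so δ = +7.189°.
cos H₀ = −tan(+20.1°) tan(+7.189°) = -0.0462, H₀ = 1.6170 rad.
Bracket: H₀ sin φ sin δ + cos φ cos δ sin H₀ = 1.6170×0.34366×0.12515 + 0.93909×0.99214×0.99893 = 0.069546 + 0.930712 = 1.000258.
Q̄ = (S₀/π) × [bracket] = (589/π) × 1.000258 = 187.53 W/m².
Ratio Q̄_A / Q̄_B = 201.39 / 187.53 = 1.074.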